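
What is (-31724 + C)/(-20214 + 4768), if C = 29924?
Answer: 900/7723 ≈ 0.11654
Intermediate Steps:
(-31724 + C)/(-20214 + 4768) = (-31724 + 29924)/(-20214 + 4768) = -1800/(-15446) = -1800*(-1/15446) = 900/7723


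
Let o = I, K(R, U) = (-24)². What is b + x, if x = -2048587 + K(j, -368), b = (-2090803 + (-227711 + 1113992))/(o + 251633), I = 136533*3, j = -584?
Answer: -61555073367/30056 ≈ -2.0480e+6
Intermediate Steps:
K(R, U) = 576
I = 409599
o = 409599
b = -54751/30056 (b = (-2090803 + (-227711 + 1113992))/(409599 + 251633) = (-2090803 + 886281)/661232 = -1204522*1/661232 = -54751/30056 ≈ -1.8216)
x = -2048011 (x = -2048587 + 576 = -2048011)
b + x = -54751/30056 - 2048011 = -61555073367/30056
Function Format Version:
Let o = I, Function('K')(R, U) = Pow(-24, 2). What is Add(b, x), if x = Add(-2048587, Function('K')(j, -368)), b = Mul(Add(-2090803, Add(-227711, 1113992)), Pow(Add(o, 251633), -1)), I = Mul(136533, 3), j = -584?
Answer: Rational(-61555073367, 30056) ≈ -2.0480e+6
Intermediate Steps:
Function('K')(R, U) = 576
I = 409599
o = 409599
b = Rational(-54751, 30056) (b = Mul(Add(-2090803, Add(-227711, 1113992)), Pow(Add(409599, 251633), -1)) = Mul(Add(-2090803, 886281), Pow(661232, -1)) = Mul(-1204522, Rational(1, 661232)) = Rational(-54751, 30056) ≈ -1.8216)
x = -2048011 (x = Add(-2048587, 576) = -2048011)
Add(b, x) = Add(Rational(-54751, 30056), -2048011) = Rational(-61555073367, 30056)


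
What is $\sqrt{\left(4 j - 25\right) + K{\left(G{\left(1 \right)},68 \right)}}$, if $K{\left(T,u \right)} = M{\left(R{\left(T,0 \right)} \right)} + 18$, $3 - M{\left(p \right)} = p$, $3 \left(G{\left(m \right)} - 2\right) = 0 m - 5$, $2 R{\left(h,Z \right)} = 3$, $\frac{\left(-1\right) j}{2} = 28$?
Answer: $\frac{3 i \sqrt{102}}{2} \approx 15.149 i$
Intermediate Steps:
$j = -56$ ($j = \left(-2\right) 28 = -56$)
$R{\left(h,Z \right)} = \frac{3}{2}$ ($R{\left(h,Z \right)} = \frac{1}{2} \cdot 3 = \frac{3}{2}$)
$G{\left(m \right)} = \frac{1}{3}$ ($G{\left(m \right)} = 2 + \frac{0 m - 5}{3} = 2 + \frac{0 - 5}{3} = 2 + \frac{1}{3} \left(-5\right) = 2 - \frac{5}{3} = \frac{1}{3}$)
$M{\left(p \right)} = 3 - p$
$K{\left(T,u \right)} = \frac{39}{2}$ ($K{\left(T,u \right)} = \left(3 - \frac{3}{2}\right) + 18 = \frac{3}{2} + 18 = \frac{39}{2}$)
$\sqrt{\left(4 j - 25\right) + K{\left(G{\left(1 \right)},68 \right)}} = \sqrt{\left(4 \left(-56\right) - 25\right) + \frac{39}{2}} = \sqrt{\left(-224 - 25\right) + \frac{39}{2}} = \sqrt{-249 + \frac{39}{2}} = \sqrt{- \frac{459}{2}} = \frac{3 i \sqrt{102}}{2}$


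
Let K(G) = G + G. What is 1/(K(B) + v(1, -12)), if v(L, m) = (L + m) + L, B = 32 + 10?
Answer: 1/74 ≈ 0.013514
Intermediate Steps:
B = 42
K(G) = 2*G
v(L, m) = m + 2*L
1/(K(B) + v(1, -12)) = 1/(2*42 + (-12 + 2*1)) = 1/(84 + (-12 + 2)) = 1/(84 - 10) = 1/74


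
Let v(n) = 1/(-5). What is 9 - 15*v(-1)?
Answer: 12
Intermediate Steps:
v(n) = -⅕
9 - 15*v(-1) = 9 - 15*(-⅕) = 9 + 3 = 12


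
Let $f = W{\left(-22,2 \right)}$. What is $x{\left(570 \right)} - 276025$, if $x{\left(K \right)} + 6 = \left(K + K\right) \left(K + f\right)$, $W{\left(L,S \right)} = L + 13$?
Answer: $363509$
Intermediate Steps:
$W{\left(L,S \right)} = 13 + L$
$f = -9$ ($f = 13 - 22 = -9$)
$x{\left(K \right)} = -6 + 2 K \left(-9 + K\right)$ ($x{\left(K \right)} = -6 + \left(K + K\right) \left(K - 9\right) = -6 + 2 K \left(-9 + K\right)$)
$x{\left(570 \right)} - 276025 = \left(-6 - 10260 + 2 \cdot 570^{2}\right) - 276025 = \left(-6 - 10260 + 2 \cdot 324900\right) - 276025 = \left(-6 - 10260 + 649800\right) - 276025 = 639534 - 276025 = 363509$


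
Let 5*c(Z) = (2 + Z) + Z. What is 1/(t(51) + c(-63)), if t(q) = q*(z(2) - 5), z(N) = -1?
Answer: -5/1654 ≈ -0.0030230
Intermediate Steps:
c(Z) = 2/5 + 2*Z/5 (c(Z) = ((2 + Z) + Z)/5 = (2 + 2*Z)/5 = 2/5 + 2*Z/5)
t(q) = -6*q (t(q) = q*(-1 - 5) = q*(-6) = -6*q)
1/(t(51) + c(-63)) = 1/(-6*51 + (2/5 + (2/5)*(-63))) = 1/(-306 + (2/5 - 126/5)) = 1/(-306 - 124/5) = 1/(-1654/5) = -5/1654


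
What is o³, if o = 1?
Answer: 1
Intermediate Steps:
o³ = 1³ = 1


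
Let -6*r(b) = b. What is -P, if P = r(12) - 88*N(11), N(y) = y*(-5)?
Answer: -4838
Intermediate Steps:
r(b) = -b/6
N(y) = -5*y
P = 4838 (P = -⅙*12 - (-440)*11 = -2 - 88*(-55) = -2 + 4840 = 4838)
-P = -1*4838 = -4838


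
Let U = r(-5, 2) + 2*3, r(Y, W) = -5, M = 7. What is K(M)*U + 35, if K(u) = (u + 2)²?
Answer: 116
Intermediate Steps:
K(u) = (2 + u)²
U = 1 (U = -5 + 2*3 = -5 + 6 = 1)
K(M)*U + 35 = (2 + 7)²*1 + 35 = 9²*1 + 35 = 81*1 + 35 = 81 + 35 = 116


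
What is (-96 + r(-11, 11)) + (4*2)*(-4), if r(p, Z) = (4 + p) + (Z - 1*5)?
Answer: -129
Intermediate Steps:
r(p, Z) = -1 + Z + p (r(p, Z) = (4 + p) + (Z - 5) = (4 + p) + (-5 + Z) = -1 + Z + p)
(-96 + r(-11, 11)) + (4*2)*(-4) = (-96 + (-1 + 11 - 11)) + (4*2)*(-4) = (-96 - 1) + 8*(-4) = -97 - 32 = -129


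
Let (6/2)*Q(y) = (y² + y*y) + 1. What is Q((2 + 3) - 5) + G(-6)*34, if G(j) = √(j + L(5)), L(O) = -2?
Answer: ⅓ + 68*I*√2 ≈ 0.33333 + 96.167*I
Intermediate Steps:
Q(y) = ⅓ + 2*y²/3 (Q(y) = ((y² + y*y) + 1)/3 = ((y² + y²) + 1)/3 = (2*y² + 1)/3 = (1 + 2*y²)/3 = ⅓ + 2*y²/3)
G(j) = √(-2 + j) (G(j) = √(j - 2) = √(-2 + j))
Q((2 + 3) - 5) + G(-6)*34 = (⅓ + 2*((2 + 3) - 5)²/3) + √(-2 - 6)*34 = (⅓ + 2*(5 - 5)²/3) + √(-8)*34 = (⅓ + (⅔)*0²) + (2*I*√2)*34 = (⅓ + (⅔)*0) + 68*I*√2 = (⅓ + 0) + 68*I*√2 = ⅓ + 68*I*√2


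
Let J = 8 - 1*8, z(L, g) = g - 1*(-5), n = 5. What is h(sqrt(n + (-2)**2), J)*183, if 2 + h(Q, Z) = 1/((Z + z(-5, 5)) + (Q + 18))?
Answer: -11163/31 ≈ -360.10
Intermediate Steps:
z(L, g) = 5 + g (z(L, g) = g + 5 = 5 + g)
J = 0 (J = 8 - 8 = 0)
h(Q, Z) = -2 + 1/(28 + Q + Z) (h(Q, Z) = -2 + 1/((Z + (5 + 5)) + (Q + 18)) = -2 + 1/((Z + 10) + (18 + Q)) = -2 + 1/((10 + Z) + (18 + Q)) = -2 + 1/(28 + Q + Z))
h(sqrt(n + (-2)**2), J)*183 = ((-55 - 2*sqrt(5 + (-2)**2) - 2*0)/(28 + sqrt(5 + (-2)**2) + 0))*183 = ((-55 - 2*sqrt(5 + 4) + 0)/(28 + sqrt(5 + 4) + 0))*183 = ((-55 - 2*sqrt(9) + 0)/(28 + sqrt(9) + 0))*183 = ((-55 - 2*3 + 0)/(28 + 3 + 0))*183 = ((-55 - 6 + 0)/31)*183 = ((1/31)*(-61))*183 = -61/31*183 = -11163/31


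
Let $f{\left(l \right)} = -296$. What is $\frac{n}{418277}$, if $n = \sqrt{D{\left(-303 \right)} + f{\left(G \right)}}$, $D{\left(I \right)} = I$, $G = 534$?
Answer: $\frac{i \sqrt{599}}{418277} \approx 5.8513 \cdot 10^{-5} i$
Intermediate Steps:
$n = i \sqrt{599}$ ($n = \sqrt{-303 - 296} = \sqrt{-599} = i \sqrt{599} \approx 24.474 i$)
$\frac{n}{418277} = \frac{i \sqrt{599}}{418277}$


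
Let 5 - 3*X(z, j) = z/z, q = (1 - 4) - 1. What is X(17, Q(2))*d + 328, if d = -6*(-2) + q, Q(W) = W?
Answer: 1016/3 ≈ 338.67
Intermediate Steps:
q = -4 (q = -3 - 1 = -4)
X(z, j) = 4/3 (X(z, j) = 5/3 - z/(3*z) = 5/3 - ⅓*1 = 5/3 - ⅓ = 4/3)
d = 8 (d = -6*(-2) - 4 = 12 - 4 = 8)
X(17, Q(2))*d + 328 = (4/3)*8 + 328 = 32/3 + 328 = 1016/3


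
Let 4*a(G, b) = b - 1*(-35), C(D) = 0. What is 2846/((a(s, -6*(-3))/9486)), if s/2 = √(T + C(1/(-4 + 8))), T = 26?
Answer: 107988624/53 ≈ 2.0375e+6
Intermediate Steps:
s = 2*√26 (s = 2*√(26 + 0) = 2*√26 ≈ 10.198)
a(G, b) = 35/4 + b/4 (a(G, b) = (b - 1*(-35))/4 = (b + 35)/4 = (35 + b)/4 = 35/4 + b/4)
2846/((a(s, -6*(-3))/9486)) = 2846/(((35/4 + (-6*(-3))/4)/9486)) = 2846/(((35/4 + (¼)*18)*(1/9486))) = 2846/(((35/4 + 9/2)*(1/9486))) = 2846/(((53/4)*(1/9486))) = 2846/(53/37944) = 2846*(37944/53) = 107988624/53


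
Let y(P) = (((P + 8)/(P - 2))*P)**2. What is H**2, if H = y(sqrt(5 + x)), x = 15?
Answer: 400*(4 + sqrt(5))**4/(1 - sqrt(5))**4 ≈ 2.5914e+5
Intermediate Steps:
y(P) = P**2*(8 + P)**2/(-2 + P)**2 (y(P) = (((8 + P)/(-2 + P))*P)**2 = (P*(8 + P)/(-2 + P))**2 = P**2*(8 + P)**2/(-2 + P)**2)
H = 20*(8 + 2*sqrt(5))**2/(-2 + 2*sqrt(5))**2 (H = (sqrt(5 + 15))**2*(8 + sqrt(5 + 15))**2/(-2 + sqrt(5 + 15))**2 = (sqrt(20))**2*(8 + sqrt(20))**2/(-2 + sqrt(20))**2 = (2*sqrt(5))**2*(8 + 2*sqrt(5))**2/(-2 + 2*sqrt(5))**2 = 20*(8 + 2*sqrt(5))**2/(-2 + 2*sqrt(5))**2 ≈ 509.06)
H**2 = (515/2 + 225*sqrt(5)/2)**2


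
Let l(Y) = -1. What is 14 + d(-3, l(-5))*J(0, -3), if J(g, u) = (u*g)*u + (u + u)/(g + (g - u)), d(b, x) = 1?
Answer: 12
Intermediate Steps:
J(g, u) = g*u**2 + 2*u/(-u + 2*g) (J(g, u) = (g*u)*u + (2*u)/(-u + 2*g) = g*u**2 + 2*u/(-u + 2*g))
14 + d(-3, l(-5))*J(0, -3) = 14 + 1*(-3*(2 - 1*0*(-3)**2 + 2*(-3)*0**2)/(-1*(-3) + 2*0)) = 14 + 1*(-3*(2 - 1*0*9 + 2*(-3)*0)/(3 + 0)) = 14 + 1*(-3*(2 + 0 + 0)/3) = 14 + 1*(-3*1/3*2) = 14 + 1*(-2) = 14 - 2 = 12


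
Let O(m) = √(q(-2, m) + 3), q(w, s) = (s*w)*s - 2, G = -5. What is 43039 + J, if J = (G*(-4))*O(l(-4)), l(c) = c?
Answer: 43039 + 20*I*√31 ≈ 43039.0 + 111.36*I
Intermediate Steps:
q(w, s) = -2 + w*s² (q(w, s) = w*s² - 2 = -2 + w*s²)
O(m) = √(1 - 2*m²) (O(m) = √((-2 - 2*m²) + 3) = √(1 - 2*m²))
J = 20*I*√31 (J = (-5*(-4))*√(1 - 2*(-4)²) = 20*√(1 - 2*16) = 20*√(1 - 32) = 20*√(-31) = 20*(I*√31) = 20*I*√31 ≈ 111.36*I)
43039 + J = 43039 + 20*I*√31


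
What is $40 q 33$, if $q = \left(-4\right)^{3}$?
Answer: $-84480$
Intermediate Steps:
$q = -64$
$40 q 33 = 40 \left(-64\right) 33 = \left(-2560\right) 33 = -84480$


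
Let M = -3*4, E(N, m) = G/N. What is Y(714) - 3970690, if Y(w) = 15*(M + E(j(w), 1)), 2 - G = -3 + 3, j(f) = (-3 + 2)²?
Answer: -3970840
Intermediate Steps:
j(f) = 1 (j(f) = (-1)² = 1)
G = 2 (G = 2 - (-3 + 3) = 2 - 1*0 = 2 + 0 = 2)
E(N, m) = 2/N
M = -12
Y(w) = -150 (Y(w) = 15*(-12 + 2/1) = 15*(-12 + 2*1) = 15*(-12 + 2) = 15*(-10) = -150)
Y(714) - 3970690 = -150 - 3970690 = -3970840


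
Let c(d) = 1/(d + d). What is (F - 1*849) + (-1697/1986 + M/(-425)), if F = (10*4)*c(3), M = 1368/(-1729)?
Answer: -64763890433/76808550 ≈ -843.19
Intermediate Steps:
M = -72/91 (M = 1368*(-1/1729) = -72/91 ≈ -0.79121)
c(d) = 1/(2*d)
F = 20/3 (F = (10*4)*((1/2)/3) = 40*((1/2)*(1/3)) = 40*(1/6) = 20/3 ≈ 6.6667)
(F - 1*849) + (-1697/1986 + M/(-425)) = (20/3 - 1*849) + (-1697/1986 - 72/91/(-425)) = (20/3 - 849) + (-1697*1/1986 - 72/91*(-1/425)) = -2527/3 + (-1697/1986 + 72/38675) = -2527/3 - 65488483/76808550 = -64763890433/76808550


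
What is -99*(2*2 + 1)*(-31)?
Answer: 15345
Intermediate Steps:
-99*(2*2 + 1)*(-31) = -99*(4 + 1)*(-31) = -99*5*(-31) = -495*(-31) = 15345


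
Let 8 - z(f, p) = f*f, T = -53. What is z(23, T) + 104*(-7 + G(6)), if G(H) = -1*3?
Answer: -1561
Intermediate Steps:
G(H) = -3
z(f, p) = 8 - f**2 (z(f, p) = 8 - f*f = 8 - f**2)
z(23, T) + 104*(-7 + G(6)) = (8 - 1*23**2) + 104*(-7 - 3) = (8 - 1*529) + 104*(-10) = (8 - 529) - 1040 = -521 - 1040 = -1561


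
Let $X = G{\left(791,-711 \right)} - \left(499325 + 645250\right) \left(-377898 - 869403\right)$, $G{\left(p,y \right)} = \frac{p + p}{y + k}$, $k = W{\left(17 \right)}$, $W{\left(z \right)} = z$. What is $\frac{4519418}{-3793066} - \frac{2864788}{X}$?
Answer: $- \frac{559716683522123512147}{469759324397791777861} \approx -1.1915$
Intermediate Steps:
$k = 17$
$G{\left(p,y \right)} = \frac{2 p}{17 + y}$ ($G{\left(p,y \right)} = \frac{p + p}{y + 17} = \frac{2 p}{17 + y}$)
$X = \frac{495387451099234}{347}$ ($X = 2 \cdot 791 \frac{1}{17 - 711} - \left(499325 + 645250\right) \left(-377898 - 869403\right) = 2 \cdot 791 \frac{1}{-694} - 1144575 \left(-1247301\right) = 2 \cdot 791 \left(- \frac{1}{694}\right) - -1427629542075 = - \frac{791}{347} + 1427629542075 = \frac{495387451099234}{347} \approx 1.4276 \cdot 10^{12}$)
$\frac{4519418}{-3793066} - \frac{2864788}{X} = \frac{4519418}{-3793066} - \frac{2864788}{\frac{495387451099234}{347}} = 4519418 \left(- \frac{1}{3793066}\right) - \frac{497040718}{247693725549617} = - \frac{2259709}{1896533} - \frac{497040718}{247693725549617} = - \frac{559716683522123512147}{469759324397791777861}$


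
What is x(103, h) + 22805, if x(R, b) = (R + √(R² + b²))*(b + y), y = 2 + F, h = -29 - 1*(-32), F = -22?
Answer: 21054 - 17*√10618 ≈ 19302.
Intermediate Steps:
h = 3 (h = -29 + 32 = 3)
y = -20 (y = 2 - 22 = -20)
x(R, b) = (-20 + b)*(R + √(R² + b²)) (x(R, b) = (R + √(R² + b²))*(b - 20) = (R + √(R² + b²))*(-20 + b) = (-20 + b)*(R + √(R² + b²)))
x(103, h) + 22805 = (-20*103 - 20*√(103² + 3²) + 103*3 + 3*√(103² + 3²)) + 22805 = (-2060 - 20*√(10609 + 9) + 309 + 3*√(10609 + 9)) + 22805 = (-2060 - 20*√10618 + 309 + 3*√10618) + 22805 = (-1751 - 17*√10618) + 22805 = 21054 - 17*√10618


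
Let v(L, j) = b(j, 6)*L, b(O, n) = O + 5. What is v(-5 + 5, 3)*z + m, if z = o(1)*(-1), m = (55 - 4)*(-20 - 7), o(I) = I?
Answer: -1377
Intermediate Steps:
b(O, n) = 5 + O
m = -1377 (m = 51*(-27) = -1377)
v(L, j) = L*(5 + j) (v(L, j) = (5 + j)*L = L*(5 + j))
z = -1 (z = 1*(-1) = -1)
v(-5 + 5, 3)*z + m = ((-5 + 5)*(5 + 3))*(-1) - 1377 = (0*8)*(-1) - 1377 = 0*(-1) - 1377 = 0 - 1377 = -1377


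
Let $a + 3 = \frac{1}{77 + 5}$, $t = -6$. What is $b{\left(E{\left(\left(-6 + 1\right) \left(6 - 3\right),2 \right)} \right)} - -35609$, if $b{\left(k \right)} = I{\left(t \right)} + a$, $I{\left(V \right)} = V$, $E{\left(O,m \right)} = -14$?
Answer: $\frac{2919201}{82} \approx 35600.0$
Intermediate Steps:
$a = - \frac{245}{82}$ ($a = -3 + \frac{1}{77 + 5} = -3 + \frac{1}{82} = - \frac{245}{82} \approx -2.9878$)
$b{\left(k \right)} = - \frac{737}{82}$ ($b{\left(k \right)} = -6 - \frac{245}{82} = - \frac{737}{82}$)
$b{\left(E{\left(\left(-6 + 1\right) \left(6 - 3\right),2 \right)} \right)} - -35609 = - \frac{737}{82} - -35609 = - \frac{737}{82} + 35609 = \frac{2919201}{82}$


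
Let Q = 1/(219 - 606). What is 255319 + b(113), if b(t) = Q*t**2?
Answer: 98795684/387 ≈ 2.5529e+5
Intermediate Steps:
Q = -1/387 (Q = 1/(-387) = -1/387 ≈ -0.0025840)
b(t) = -t**2/387
255319 + b(113) = 255319 - 1/387*113**2 = 255319 - 1/387*12769 = 255319 - 12769/387 = 98795684/387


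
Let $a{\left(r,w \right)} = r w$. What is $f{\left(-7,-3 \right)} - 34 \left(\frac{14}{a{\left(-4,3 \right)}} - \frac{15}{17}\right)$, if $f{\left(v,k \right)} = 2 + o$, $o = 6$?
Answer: $\frac{233}{3} \approx 77.667$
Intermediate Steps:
$f{\left(v,k \right)} = 8$ ($f{\left(v,k \right)} = 2 + 6 = 8$)
$f{\left(-7,-3 \right)} - 34 \left(\frac{14}{a{\left(-4,3 \right)}} - \frac{15}{17}\right) = 8 - 34 \left(\frac{14}{\left(-4\right) 3} - \frac{15}{17}\right) = 8 - 34 \left(\frac{14}{-12} - \frac{15}{17}\right) = 8 - 34 \left(14 \left(- \frac{1}{12}\right) - \frac{15}{17}\right) = 8 - 34 \left(- \frac{7}{6} - \frac{15}{17}\right) = 8 - - \frac{209}{3} = 8 + \frac{209}{3} = \frac{233}{3}$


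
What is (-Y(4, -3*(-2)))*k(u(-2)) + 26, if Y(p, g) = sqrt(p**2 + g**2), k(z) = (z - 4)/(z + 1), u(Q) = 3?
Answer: 26 + sqrt(13)/2 ≈ 27.803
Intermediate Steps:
k(z) = (-4 + z)/(1 + z)
Y(p, g) = sqrt(g**2 + p**2)
(-Y(4, -3*(-2)))*k(u(-2)) + 26 = (-sqrt((-3*(-2))**2 + 4**2))*((-4 + 3)/(1 + 3)) + 26 = (-sqrt(6**2 + 16))*(-1/4) + 26 = (-sqrt(36 + 16))*((1/4)*(-1)) + 26 = -sqrt(52)*(-1/4) + 26 = -2*sqrt(13)*(-1/4) + 26 = sqrt(13)/2 + 26 = 26 + sqrt(13)/2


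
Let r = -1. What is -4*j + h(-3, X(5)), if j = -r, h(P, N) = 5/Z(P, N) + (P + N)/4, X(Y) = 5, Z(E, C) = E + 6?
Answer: -11/6 ≈ -1.8333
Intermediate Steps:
Z(E, C) = 6 + E
h(P, N) = 5/(6 + P) + N/4 + P/4 (h(P, N) = 5/(6 + P) + (P + N)/4 = 5/(6 + P) + (N + P)*(¼) = 5/(6 + P) + (N/4 + P/4) = 5/(6 + P) + N/4 + P/4)
j = 1 (j = -1*(-1) = 1)
-4*j + h(-3, X(5)) = -4*1 + (20 + (6 - 3)*(5 - 3))/(4*(6 - 3)) = -4 + (¼)*(20 + 3*2)/3 = -4 + (¼)*(⅓)*(20 + 6) = -4 + (¼)*(⅓)*26 = -4 + 13/6 = -11/6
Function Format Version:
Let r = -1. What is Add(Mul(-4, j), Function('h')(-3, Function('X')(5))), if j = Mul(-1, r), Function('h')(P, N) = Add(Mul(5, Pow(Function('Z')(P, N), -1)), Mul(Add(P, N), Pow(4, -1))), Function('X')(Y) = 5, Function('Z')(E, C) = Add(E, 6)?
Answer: Rational(-11, 6) ≈ -1.8333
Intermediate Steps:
Function('Z')(E, C) = Add(6, E)
Function('h')(P, N) = Add(Mul(5, Pow(Add(6, P), -1)), Mul(Rational(1, 4), N), Mul(Rational(1, 4), P)) (Function('h')(P, N) = Add(Mul(5, Pow(Add(6, P), -1)), Mul(Add(P, N), Pow(4, -1))) = Add(Mul(5, Pow(Add(6, P), -1)), Mul(Add(N, P), Rational(1, 4))) = Add(Mul(5, Pow(Add(6, P), -1)), Add(Mul(Rational(1, 4), N), Mul(Rational(1, 4), P))) = Add(Mul(5, Pow(Add(6, P), -1)), Mul(Rational(1, 4), N), Mul(Rational(1, 4), P)))
j = 1 (j = Mul(-1, -1) = 1)
Add(Mul(-4, j), Function('h')(-3, Function('X')(5))) = Add(Mul(-4, 1), Mul(Rational(1, 4), Pow(Add(6, -3), -1), Add(20, Mul(Add(6, -3), Add(5, -3))))) = Add(-4, Mul(Rational(1, 4), Pow(3, -1), Add(20, Mul(3, 2)))) = Add(-4, Mul(Rational(1, 4), Rational(1, 3), Add(20, 6))) = Add(-4, Mul(Rational(1, 4), Rational(1, 3), 26)) = Add(-4, Rational(13, 6)) = Rational(-11, 6)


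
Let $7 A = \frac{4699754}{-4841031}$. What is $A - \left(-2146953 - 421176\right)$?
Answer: $\frac{87026740007239}{33887217} \approx 2.5681 \cdot 10^{6}$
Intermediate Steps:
$A = - \frac{4699754}{33887217}$ ($A = \frac{4699754 \frac{1}{-4841031}}{7} = \frac{4699754 \left(- \frac{1}{4841031}\right)}{7} = \frac{1}{7} \left(- \frac{4699754}{4841031}\right) = - \frac{4699754}{33887217} \approx -0.13869$)
$A - \left(-2146953 - 421176\right) = - \frac{4699754}{33887217} - \left(-2146953 - 421176\right) = - \frac{4699754}{33887217} - -2568129 = - \frac{4699754}{33887217} + 2568129 = \frac{87026740007239}{33887217}$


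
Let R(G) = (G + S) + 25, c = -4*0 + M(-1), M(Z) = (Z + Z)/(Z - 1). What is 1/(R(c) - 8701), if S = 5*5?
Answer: -1/8650 ≈ -0.00011561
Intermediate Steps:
S = 25
M(Z) = 2*Z/(-1 + Z) (M(Z) = (2*Z)/(-1 + Z) = 2*Z/(-1 + Z))
c = 1 (c = -4*0 + 2*(-1)/(-1 - 1) = 0 + 2*(-1)/(-2) = 0 + 2*(-1)*(-½) = 0 + 1 = 1)
R(G) = 50 + G (R(G) = (G + 25) + 25 = (25 + G) + 25 = 50 + G)
1/(R(c) - 8701) = 1/((50 + 1) - 8701) = 1/(51 - 8701) = 1/(-8650) = -1/8650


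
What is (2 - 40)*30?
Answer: -1140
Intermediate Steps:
(2 - 40)*30 = -38*30 = -1140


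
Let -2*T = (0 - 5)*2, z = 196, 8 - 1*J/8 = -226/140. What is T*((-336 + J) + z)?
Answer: -2208/7 ≈ -315.43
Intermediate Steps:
J = 2692/35 (J = 64 - (-1808)/140 = 64 - 8*(-113/70) = 64 + 452/35 = 2692/35 ≈ 76.914)
T = 5 (T = -(0 - 5)*2/2 = -(-5)*2/2 = -½*(-10) = 5)
T*((-336 + J) + z) = 5*((-336 + 2692/35) + 196) = 5*(-9068/35 + 196) = 5*(-2208/35) = -2208/7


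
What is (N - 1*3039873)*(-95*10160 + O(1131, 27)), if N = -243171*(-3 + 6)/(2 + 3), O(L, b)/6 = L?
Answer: 15266459679492/5 ≈ 3.0533e+12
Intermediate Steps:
O(L, b) = 6*L
N = -729513/5 ≈ -1.4590e+5
(N - 1*3039873)*(-95*10160 + O(1131, 27)) = (-729513/5 - 1*3039873)*(-95*10160 + 6*1131) = (-729513/5 - 3039873)*(-965200 + 6786) = -15928878/5*(-958414) = 15266459679492/5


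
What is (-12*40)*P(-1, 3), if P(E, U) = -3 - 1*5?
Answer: 3840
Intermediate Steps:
P(E, U) = -8 (P(E, U) = -3 - 5 = -8)
(-12*40)*P(-1, 3) = -12*40*(-8) = -480*(-8) = 3840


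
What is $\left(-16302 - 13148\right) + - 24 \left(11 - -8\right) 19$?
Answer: $-38114$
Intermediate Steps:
$\left(-16302 - 13148\right) + - 24 \left(11 - -8\right) 19 = -29450 + - 24 \left(11 + 8\right) 19 = -29450 + \left(-24\right) 19 \cdot 19 = -29450 - 8664 = -38114$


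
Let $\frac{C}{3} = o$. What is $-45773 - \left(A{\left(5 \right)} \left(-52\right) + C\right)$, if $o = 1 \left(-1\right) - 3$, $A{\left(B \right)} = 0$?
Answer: $-45761$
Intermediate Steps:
$o = -4$ ($o = -1 - 3 = -4$)
$C = -12$ ($C = 3 \left(-4\right) = -12$)
$-45773 - \left(A{\left(5 \right)} \left(-52\right) + C\right) = -45773 - \left(0 \left(-52\right) - 12\right) = -45773 - \left(0 - 12\right) = -45773 - -12 = -45773 + 12 = -45761$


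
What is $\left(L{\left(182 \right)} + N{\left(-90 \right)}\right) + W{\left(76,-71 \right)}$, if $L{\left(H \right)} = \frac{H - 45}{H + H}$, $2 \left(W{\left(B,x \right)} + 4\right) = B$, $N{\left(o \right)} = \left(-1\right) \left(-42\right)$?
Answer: $\frac{27801}{364} \approx 76.376$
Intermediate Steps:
$N{\left(o \right)} = 42$
$W{\left(B,x \right)} = -4 + \frac{B}{2}$
$L{\left(H \right)} = \frac{-45 + H}{2 H}$
$\left(L{\left(182 \right)} + N{\left(-90 \right)}\right) + W{\left(76,-71 \right)} = \left(\frac{-45 + 182}{2 \cdot 182} + 42\right) + \left(-4 + \frac{1}{2} \cdot 76\right) = \left(\frac{1}{2} \cdot \frac{1}{182} \cdot 137 + 42\right) + \left(-4 + 38\right) = \left(\frac{137}{364} + 42\right) + 34 = \frac{15425}{364} + 34 = \frac{27801}{364}$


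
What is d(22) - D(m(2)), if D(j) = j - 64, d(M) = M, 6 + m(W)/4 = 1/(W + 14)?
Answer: 439/4 ≈ 109.75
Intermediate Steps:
m(W) = -24 + 4/(14 + W) (m(W) = -24 + 4/(W + 14) = -24 + 4/(14 + W))
D(j) = -64 + j
d(22) - D(m(2)) = 22 - (-64 + 4*(-83 - 6*2)/(14 + 2)) = 22 - (-64 + 4*(-83 - 12)/16) = 22 - (-64 + 4*(1/16)*(-95)) = 22 - (-64 - 95/4) = 22 - 1*(-351/4) = 22 + 351/4 = 439/4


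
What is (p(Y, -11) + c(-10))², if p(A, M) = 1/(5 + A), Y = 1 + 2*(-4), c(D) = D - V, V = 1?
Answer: 529/4 ≈ 132.25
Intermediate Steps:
c(D) = -1 + D (c(D) = D - 1*1 = D - 1 = -1 + D)
Y = -7 (Y = 1 - 8 = -7)
(p(Y, -11) + c(-10))² = (1/(5 - 7) + (-1 - 10))² = (1/(-2) - 11)² = (-½ - 11)² = (-23/2)² = 529/4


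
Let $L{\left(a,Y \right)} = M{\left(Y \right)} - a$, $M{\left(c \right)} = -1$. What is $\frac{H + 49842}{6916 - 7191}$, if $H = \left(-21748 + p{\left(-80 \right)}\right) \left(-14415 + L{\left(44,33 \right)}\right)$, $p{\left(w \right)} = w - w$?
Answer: $- \frac{314525922}{275} \approx -1.1437 \cdot 10^{6}$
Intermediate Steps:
$L{\left(a,Y \right)} = -1 - a$
$p{\left(w \right)} = 0$
$H = 314476080$ ($H = \left(-21748 + 0\right) \left(-14415 - 45\right) = - 21748 \left(-14415 - 45\right) = \left(-21748\right) \left(-14460\right) = 314476080$)
$\frac{H + 49842}{6916 - 7191} = \frac{314476080 + 49842}{6916 - 7191} = \frac{314525922}{-275} = 314525922 \left(- \frac{1}{275}\right) = - \frac{314525922}{275}$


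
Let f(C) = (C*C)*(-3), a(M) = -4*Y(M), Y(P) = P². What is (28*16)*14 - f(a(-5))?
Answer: 36272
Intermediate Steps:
a(M) = -4*M²
f(C) = -3*C² (f(C) = C²*(-3) = -3*C²)
(28*16)*14 - f(a(-5)) = (28*16)*14 - (-3)*(-4*(-5)²)² = 448*14 - (-3)*(-4*25)² = 6272 - (-3)*(-100)² = 6272 - (-3)*10000 = 6272 - 1*(-30000) = 6272 + 30000 = 36272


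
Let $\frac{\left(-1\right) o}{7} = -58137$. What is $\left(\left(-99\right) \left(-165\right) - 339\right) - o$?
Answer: $-390963$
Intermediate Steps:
$o = 406959$ ($o = \left(-7\right) \left(-58137\right) = 406959$)
$\left(\left(-99\right) \left(-165\right) - 339\right) - o = \left(\left(-99\right) \left(-165\right) - 339\right) - 406959 = \left(16335 - 339\right) - 406959 = 15996 - 406959 = -390963$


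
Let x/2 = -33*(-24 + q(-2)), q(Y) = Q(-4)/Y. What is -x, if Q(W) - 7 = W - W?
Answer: -1815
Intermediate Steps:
Q(W) = 7 (Q(W) = 7 + (W - W) = 7 + 0 = 7)
q(Y) = 7/Y
x = 1815 (x = 2*(-33*(-24 + 7/(-2))) = 2*(-33*(-24 + 7*(-1/2))) = 2*(-33*(-24 - 7/2)) = 2*(-33*(-55/2)) = 2*(1815/2) = 1815)
-x = -1*1815 = -1815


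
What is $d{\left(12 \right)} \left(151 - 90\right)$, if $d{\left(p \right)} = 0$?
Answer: $0$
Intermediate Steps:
$d{\left(12 \right)} \left(151 - 90\right) = 0 \left(151 - 90\right) = 0 \cdot 61 = 0$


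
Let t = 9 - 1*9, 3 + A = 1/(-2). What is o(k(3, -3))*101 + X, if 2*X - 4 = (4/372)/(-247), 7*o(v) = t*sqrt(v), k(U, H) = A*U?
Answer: 91883/45942 ≈ 2.0000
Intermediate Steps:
A = -7/2 (A = -3 + 1/(-2) = -3 - 1/2 = -7/2 ≈ -3.5000)
t = 0 (t = 9 - 9 = 0)
k(U, H) = -7*U/2
o(v) = 0 (o(v) = (0*sqrt(v))/7 = (1/7)*0 = 0)
X = 91883/45942 (X = 2 + ((4/372)/(-247))/2 = 2 + ((4*(1/372))*(-1/247))/2 = 2 + ((1/93)*(-1/247))/2 = 2 + (1/2)*(-1/22971) = 2 - 1/45942 = 91883/45942 ≈ 2.0000)
o(k(3, -3))*101 + X = 0*101 + 91883/45942 = 0 + 91883/45942 = 91883/45942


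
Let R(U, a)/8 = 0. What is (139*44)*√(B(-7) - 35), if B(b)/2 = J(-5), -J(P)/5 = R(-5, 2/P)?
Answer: 6116*I*√35 ≈ 36183.0*I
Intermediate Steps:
R(U, a) = 0 (R(U, a) = 8*0 = 0)
J(P) = 0 (J(P) = -5*0 = 0)
B(b) = 0 (B(b) = 2*0 = 0)
(139*44)*√(B(-7) - 35) = (139*44)*√(0 - 35) = 6116*√(-35) = 6116*(I*√35) = 6116*I*√35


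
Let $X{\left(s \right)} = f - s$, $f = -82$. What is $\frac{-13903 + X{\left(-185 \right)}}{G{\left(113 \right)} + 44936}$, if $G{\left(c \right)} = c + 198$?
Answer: $- \frac{13800}{45247} \approx -0.30499$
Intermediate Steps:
$X{\left(s \right)} = -82 - s$
$G{\left(c \right)} = 198 + c$
$\frac{-13903 + X{\left(-185 \right)}}{G{\left(113 \right)} + 44936} = \frac{-13903 - -103}{\left(198 + 113\right) + 44936} = \frac{-13903 + \left(-82 + 185\right)}{311 + 44936} = \frac{-13903 + 103}{45247} = \left(-13800\right) \frac{1}{45247} = - \frac{13800}{45247}$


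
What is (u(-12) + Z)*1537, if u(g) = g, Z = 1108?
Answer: 1684552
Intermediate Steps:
(u(-12) + Z)*1537 = (-12 + 1108)*1537 = 1096*1537 = 1684552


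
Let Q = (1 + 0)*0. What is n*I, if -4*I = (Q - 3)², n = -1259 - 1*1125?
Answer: 5364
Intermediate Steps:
n = -2384 (n = -1259 - 1125 = -2384)
Q = 0 (Q = 1*0 = 0)
I = -9/4 (I = -(0 - 3)²/4 = -¼*(-3)² = -¼*9 = -9/4 ≈ -2.2500)
n*I = -2384*(-9/4) = 5364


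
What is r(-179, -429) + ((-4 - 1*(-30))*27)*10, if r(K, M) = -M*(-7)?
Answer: 4017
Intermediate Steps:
r(K, M) = 7*M
r(-179, -429) + ((-4 - 1*(-30))*27)*10 = 7*(-429) + ((-4 - 1*(-30))*27)*10 = -3003 + ((-4 + 30)*27)*10 = -3003 + (26*27)*10 = -3003 + 702*10 = -3003 + 7020 = 4017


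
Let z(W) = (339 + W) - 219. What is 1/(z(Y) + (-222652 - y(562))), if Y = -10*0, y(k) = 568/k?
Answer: -281/62531776 ≈ -4.4937e-6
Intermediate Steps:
Y = 0
z(W) = 120 + W
1/(z(Y) + (-222652 - y(562))) = 1/((120 + 0) + (-222652 - 568/562)) = 1/(120 + (-222652 - 568/562)) = 1/(120 + (-222652 - 1*284/281)) = 1/(120 + (-222652 - 284/281)) = 1/(120 - 62565496/281) = 1/(-62531776/281) = -281/62531776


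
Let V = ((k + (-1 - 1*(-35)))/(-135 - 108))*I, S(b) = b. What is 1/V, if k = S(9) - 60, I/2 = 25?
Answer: 243/850 ≈ 0.28588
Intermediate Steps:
I = 50 (I = 2*25 = 50)
k = -51 (k = 9 - 60 = -51)
V = 850/243 (V = ((-51 + (-1 - 1*(-35)))/(-135 - 108))*50 = ((-51 + (-1 + 35))/(-243))*50 = ((-51 + 34)*(-1/243))*50 = -17*(-1/243)*50 = (17/243)*50 = 850/243 ≈ 3.4979)
1/V = 1/(850/243) = 243/850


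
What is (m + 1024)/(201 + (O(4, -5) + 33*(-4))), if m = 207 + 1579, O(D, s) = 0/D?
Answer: 2810/69 ≈ 40.725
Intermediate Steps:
O(D, s) = 0
m = 1786
(m + 1024)/(201 + (O(4, -5) + 33*(-4))) = (1786 + 1024)/(201 + (0 + 33*(-4))) = 2810/(201 + (0 - 132)) = 2810/(201 - 132) = 2810/69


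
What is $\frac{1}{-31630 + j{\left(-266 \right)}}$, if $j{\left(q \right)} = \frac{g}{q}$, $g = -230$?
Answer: $- \frac{133}{4206675} \approx -3.1616 \cdot 10^{-5}$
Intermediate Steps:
$j{\left(q \right)} = - \frac{230}{q}$
$\frac{1}{-31630 + j{\left(-266 \right)}} = \frac{1}{-31630 - \frac{230}{-266}} = \frac{1}{-31630 - - \frac{115}{133}} = \frac{1}{-31630 + \frac{115}{133}} = \frac{1}{- \frac{4206675}{133}} = - \frac{133}{4206675}$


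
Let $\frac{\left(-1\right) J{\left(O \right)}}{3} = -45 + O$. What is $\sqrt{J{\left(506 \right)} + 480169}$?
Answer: $\sqrt{478786} \approx 691.94$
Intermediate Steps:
$J{\left(O \right)} = 135 - 3 O$ ($J{\left(O \right)} = - 3 \left(-45 + O\right) = 135 - 3 O$)
$\sqrt{J{\left(506 \right)} + 480169} = \sqrt{\left(135 - 1518\right) + 480169} = \sqrt{-1383 + 480169} = \sqrt{478786}$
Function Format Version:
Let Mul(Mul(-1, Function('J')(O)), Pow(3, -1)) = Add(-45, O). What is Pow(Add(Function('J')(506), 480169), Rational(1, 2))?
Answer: Pow(478786, Rational(1, 2)) ≈ 691.94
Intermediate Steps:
Function('J')(O) = Add(135, Mul(-3, O)) (Function('J')(O) = Mul(-3, Add(-45, O)) = Add(135, Mul(-3, O)))
Pow(Add(Function('J')(506), 480169), Rational(1, 2)) = Pow(Add(Add(135, Mul(-3, 506)), 480169), Rational(1, 2)) = Pow(Add(Add(135, -1518), 480169), Rational(1, 2)) = Pow(Add(-1383, 480169), Rational(1, 2)) = Pow(478786, Rational(1, 2))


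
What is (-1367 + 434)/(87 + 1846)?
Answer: -933/1933 ≈ -0.48267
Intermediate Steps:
(-1367 + 434)/(87 + 1846) = -933/1933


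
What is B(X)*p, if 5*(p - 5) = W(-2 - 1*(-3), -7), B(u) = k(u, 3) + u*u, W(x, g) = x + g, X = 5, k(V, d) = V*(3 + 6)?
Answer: 266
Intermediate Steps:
k(V, d) = 9*V (k(V, d) = V*9 = 9*V)
W(x, g) = g + x
B(u) = u**2 + 9*u (B(u) = 9*u + u*u = 9*u + u**2 = u**2 + 9*u)
p = 19/5 (p = 5 + (-7 + (-2 - 1*(-3)))/5 = 5 + (-7 + (-2 + 3))/5 = 5 + (-7 + 1)/5 = 5 + (1/5)*(-6) = 5 - 6/5 = 19/5 ≈ 3.8000)
B(X)*p = (5*(9 + 5))*(19/5) = (5*14)*(19/5) = 70*(19/5) = 266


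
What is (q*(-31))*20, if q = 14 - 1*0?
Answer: -8680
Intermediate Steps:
q = 14 (q = 14 + 0 = 14)
(q*(-31))*20 = (14*(-31))*20 = -434*20 = -8680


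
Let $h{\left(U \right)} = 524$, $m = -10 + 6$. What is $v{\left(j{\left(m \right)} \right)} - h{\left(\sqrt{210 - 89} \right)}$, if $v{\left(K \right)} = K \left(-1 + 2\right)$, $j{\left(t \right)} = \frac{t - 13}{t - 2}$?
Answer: $- \frac{3127}{6} \approx -521.17$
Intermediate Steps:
$m = -4$
$j{\left(t \right)} = \frac{-13 + t}{-2 + t}$
$v{\left(K \right)} = K$ ($v{\left(K \right)} = K 1 = K$)
$v{\left(j{\left(m \right)} \right)} - h{\left(\sqrt{210 - 89} \right)} = \frac{-13 - 4}{-2 - 4} - 524 = \frac{1}{-6} \left(-17\right) - 524 = \left(- \frac{1}{6}\right) \left(-17\right) - 524 = \frac{17}{6} - 524 = - \frac{3127}{6}$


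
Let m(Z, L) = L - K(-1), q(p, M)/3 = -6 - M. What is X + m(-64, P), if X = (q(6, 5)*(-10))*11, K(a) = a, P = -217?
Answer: 3414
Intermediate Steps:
q(p, M) = -18 - 3*M (q(p, M) = 3*(-6 - M) = -18 - 3*M)
m(Z, L) = 1 + L (m(Z, L) = L - 1*(-1) = L + 1 = 1 + L)
X = 3630 (X = ((-18 - 3*5)*(-10))*11 = ((-18 - 15)*(-10))*11 = -33*(-10)*11 = 330*11 = 3630)
X + m(-64, P) = 3630 + (1 - 217) = 3630 - 216 = 3414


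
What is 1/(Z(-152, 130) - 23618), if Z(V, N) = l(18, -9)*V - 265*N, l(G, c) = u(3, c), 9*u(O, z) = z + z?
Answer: -1/57764 ≈ -1.7312e-5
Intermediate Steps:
u(O, z) = 2*z/9 (u(O, z) = (z + z)/9 = (2*z)/9 = 2*z/9)
l(G, c) = 2*c/9
Z(V, N) = -265*N - 2*V (Z(V, N) = ((2/9)*(-9))*V - 265*N = -2*V - 265*N = -265*N - 2*V)
1/(Z(-152, 130) - 23618) = 1/((-265*130 - 2*(-152)) - 23618) = 1/((-34450 + 304) - 23618) = 1/(-34146 - 23618) = 1/(-57764) = -1/57764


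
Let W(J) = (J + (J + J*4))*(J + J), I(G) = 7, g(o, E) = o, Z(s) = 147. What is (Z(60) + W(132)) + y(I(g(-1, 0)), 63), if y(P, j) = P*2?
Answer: 209249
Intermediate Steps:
y(P, j) = 2*P
W(J) = 12*J² (W(J) = (J + (J + 4*J))*(2*J) = (J + 5*J)*(2*J) = (6*J)*(2*J) = 12*J²)
(Z(60) + W(132)) + y(I(g(-1, 0)), 63) = (147 + 12*132²) + 2*7 = (147 + 12*17424) + 14 = (147 + 209088) + 14 = 209235 + 14 = 209249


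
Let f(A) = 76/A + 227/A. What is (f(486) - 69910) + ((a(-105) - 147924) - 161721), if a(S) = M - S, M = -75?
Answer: -61482949/162 ≈ -3.7952e+5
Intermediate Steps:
a(S) = -75 - S
f(A) = 303/A
(f(486) - 69910) + ((a(-105) - 147924) - 161721) = (303/486 - 69910) + (((-75 - 1*(-105)) - 147924) - 161721) = (303*(1/486) - 69910) + (((-75 + 105) - 147924) - 161721) = (101/162 - 69910) + ((30 - 147924) - 161721) = -11325319/162 + (-147894 - 161721) = -11325319/162 - 309615 = -61482949/162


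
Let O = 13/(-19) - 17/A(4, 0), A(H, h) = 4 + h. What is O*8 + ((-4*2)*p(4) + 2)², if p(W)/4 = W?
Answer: 300894/19 ≈ 15837.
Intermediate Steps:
p(W) = 4*W
O = -375/76 (O = 13/(-19) - 17/(4 + 0) = 13*(-1/19) - 17/4 = -13/19 - 17*¼ = -13/19 - 17/4 = -375/76 ≈ -4.9342)
O*8 + ((-4*2)*p(4) + 2)² = -375/76*8 + ((-4*2)*(4*4) + 2)² = -750/19 + (-8*16 + 2)² = -750/19 + (-128 + 2)² = -750/19 + (-126)² = -750/19 + 15876 = 300894/19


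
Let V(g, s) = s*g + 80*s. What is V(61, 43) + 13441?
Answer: 19504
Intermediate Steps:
V(g, s) = 80*s + g*s (V(g, s) = g*s + 80*s = 80*s + g*s)
V(61, 43) + 13441 = 43*(80 + 61) + 13441 = 43*141 + 13441 = 6063 + 13441 = 19504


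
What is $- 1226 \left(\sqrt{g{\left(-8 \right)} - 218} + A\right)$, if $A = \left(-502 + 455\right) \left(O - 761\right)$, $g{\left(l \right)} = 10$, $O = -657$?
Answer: $-81707996 - 4904 i \sqrt{13} \approx -8.1708 \cdot 10^{7} - 17682.0 i$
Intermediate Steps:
$A = 66646$ ($A = \left(-502 + 455\right) \left(-657 - 761\right) = \left(-47\right) \left(-1418\right) = 66646$)
$- 1226 \left(\sqrt{g{\left(-8 \right)} - 218} + A\right) = - 1226 \left(\sqrt{10 - 218} + 66646\right) = - 1226 \left(\sqrt{-208} + 66646\right) = - 1226 \left(4 i \sqrt{13} + 66646\right) = - 1226 \left(66646 + 4 i \sqrt{13}\right) = -81707996 - 4904 i \sqrt{13}$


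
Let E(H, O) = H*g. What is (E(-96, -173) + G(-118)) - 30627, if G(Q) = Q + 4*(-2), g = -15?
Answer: -29313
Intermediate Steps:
E(H, O) = -15*H (E(H, O) = H*(-15) = -15*H)
G(Q) = -8 + Q (G(Q) = Q - 8 = -8 + Q)
(E(-96, -173) + G(-118)) - 30627 = (-15*(-96) + (-8 - 118)) - 30627 = (1440 - 126) - 30627 = 1314 - 30627 = -29313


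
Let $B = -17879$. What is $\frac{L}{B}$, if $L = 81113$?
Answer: $- \frac{81113}{17879} \approx -4.5368$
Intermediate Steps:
$\frac{L}{B} = \frac{81113}{-17879} = 81113 \left(- \frac{1}{17879}\right) = - \frac{81113}{17879}$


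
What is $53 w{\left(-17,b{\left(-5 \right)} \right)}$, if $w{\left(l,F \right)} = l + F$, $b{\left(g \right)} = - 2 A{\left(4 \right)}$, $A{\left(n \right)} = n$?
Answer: $-1325$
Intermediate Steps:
$b{\left(g \right)} = -8$ ($b{\left(g \right)} = \left(-2\right) 4 = -8$)
$w{\left(l,F \right)} = F + l$
$53 w{\left(-17,b{\left(-5 \right)} \right)} = 53 \left(-8 - 17\right) = 53 \left(-25\right) = -1325$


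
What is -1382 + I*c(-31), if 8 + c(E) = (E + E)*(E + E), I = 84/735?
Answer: -4718/5 ≈ -943.60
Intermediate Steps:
I = 4/35 (I = 84*(1/735) = 4/35 ≈ 0.11429)
c(E) = -8 + 4*E² (c(E) = -8 + (E + E)*(E + E) = -8 + (2*E)*(2*E) = -8 + 4*E²)
-1382 + I*c(-31) = -1382 + 4*(-8 + 4*(-31)²)/35 = -1382 + 4*(-8 + 4*961)/35 = -1382 + 4*(-8 + 3844)/35 = -1382 + (4/35)*3836 = -1382 + 2192/5 = -4718/5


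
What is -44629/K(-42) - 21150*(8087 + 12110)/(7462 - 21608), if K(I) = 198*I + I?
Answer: 1785444673367/59116134 ≈ 30202.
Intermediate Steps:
K(I) = 199*I
-44629/K(-42) - 21150*(8087 + 12110)/(7462 - 21608) = -44629/(199*(-42)) - 21150*(8087 + 12110)/(7462 - 21608) = -44629/(-8358) - 21150/((-14146/20197)) = -44629*(-1/8358) - 21150/((-14146*1/20197)) = 44629/8358 - 21150/(-14146/20197) = 44629/8358 - 21150*(-20197/14146) = 44629/8358 + 213583275/7073 = 1785444673367/59116134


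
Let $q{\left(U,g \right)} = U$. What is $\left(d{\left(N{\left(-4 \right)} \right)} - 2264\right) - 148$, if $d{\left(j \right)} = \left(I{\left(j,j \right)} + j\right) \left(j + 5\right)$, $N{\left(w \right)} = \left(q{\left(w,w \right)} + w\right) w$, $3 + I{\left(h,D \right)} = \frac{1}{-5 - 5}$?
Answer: $- \frac{13427}{10} \approx -1342.7$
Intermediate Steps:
$I{\left(h,D \right)} = - \frac{31}{10}$ ($I{\left(h,D \right)} = -3 + \frac{1}{-5 - 5} = -3 + \frac{1}{-10} = -3 - \frac{1}{10} = - \frac{31}{10}$)
$N{\left(w \right)} = 2 w^{2}$ ($N{\left(w \right)} = \left(w + w\right) w = 2 w w = 2 w^{2}$)
$d{\left(j \right)} = \left(5 + j\right) \left(- \frac{31}{10} + j\right)$ ($d{\left(j \right)} = \left(- \frac{31}{10} + j\right) \left(j + 5\right) = \left(- \frac{31}{10} + j\right) \left(5 + j\right) = \left(5 + j\right) \left(- \frac{31}{10} + j\right)$)
$\left(d{\left(N{\left(-4 \right)} \right)} - 2264\right) - 148 = \left(\left(- \frac{31}{2} + \left(2 \left(-4\right)^{2}\right)^{2} + \frac{19 \cdot 2 \left(-4\right)^{2}}{10}\right) - 2264\right) - 148 = \left(\left(- \frac{31}{2} + \left(2 \cdot 16\right)^{2} + \frac{19 \cdot 2 \cdot 16}{10}\right) - 2264\right) - 148 = \left(\left(- \frac{31}{2} + 32^{2} + \frac{19}{10} \cdot 32\right) - 2264\right) - 148 = \left(\left(- \frac{31}{2} + 1024 + \frac{304}{5}\right) - 2264\right) - 148 = \left(\frac{10693}{10} - 2264\right) - 148 = - \frac{11947}{10} - 148 = - \frac{13427}{10}$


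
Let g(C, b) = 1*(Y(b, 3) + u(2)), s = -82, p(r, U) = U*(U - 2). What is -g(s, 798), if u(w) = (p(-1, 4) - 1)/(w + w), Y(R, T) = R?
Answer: -3199/4 ≈ -799.75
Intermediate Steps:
p(r, U) = U*(-2 + U)
u(w) = 7/(2*w) (u(w) = (4*(-2 + 4) - 1)/(w + w) = (4*2 - 1)/((2*w)) = (8 - 1)*(1/(2*w)) = 7*(1/(2*w)) = 7/(2*w))
g(C, b) = 7/4 + b (g(C, b) = 1*(b + (7/2)/2) = 1*(b + (7/2)*(1/2)) = 1*(b + 7/4) = 1*(7/4 + b) = 7/4 + b)
-g(s, 798) = -(7/4 + 798) = -1*3199/4 = -3199/4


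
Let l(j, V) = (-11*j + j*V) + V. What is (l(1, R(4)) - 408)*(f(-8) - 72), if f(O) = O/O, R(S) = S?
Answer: 29181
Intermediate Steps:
f(O) = 1
l(j, V) = V - 11*j + V*j (l(j, V) = (-11*j + V*j) + V = V - 11*j + V*j)
(l(1, R(4)) - 408)*(f(-8) - 72) = ((4 - 11*1 + 4*1) - 408)*(1 - 72) = ((4 - 11 + 4) - 408)*(-71) = (-3 - 408)*(-71) = -411*(-71) = 29181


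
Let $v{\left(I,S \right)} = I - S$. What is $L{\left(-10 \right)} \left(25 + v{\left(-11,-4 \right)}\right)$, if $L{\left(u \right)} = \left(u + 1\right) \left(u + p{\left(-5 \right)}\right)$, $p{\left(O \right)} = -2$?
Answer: $1944$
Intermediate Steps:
$L{\left(u \right)} = \left(1 + u\right) \left(-2 + u\right)$ ($L{\left(u \right)} = \left(u + 1\right) \left(u - 2\right) = \left(1 + u\right) \left(-2 + u\right)$)
$L{\left(-10 \right)} \left(25 + v{\left(-11,-4 \right)}\right) = \left(-2 + \left(-10\right)^{2} - -10\right) \left(25 - 7\right) = \left(-2 + 100 + 10\right) \left(25 + \left(-11 + 4\right)\right) = 108 \left(25 - 7\right) = 108 \cdot 18 = 1944$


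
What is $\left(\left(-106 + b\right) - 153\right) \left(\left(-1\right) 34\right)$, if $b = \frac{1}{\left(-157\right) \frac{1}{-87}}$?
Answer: $\frac{1379584}{157} \approx 8787.2$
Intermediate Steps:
$b = \frac{87}{157}$ ($b = \frac{1}{\left(-157\right) \left(- \frac{1}{87}\right)} = \frac{1}{\frac{157}{87}} = \frac{87}{157} \approx 0.55414$)
$\left(\left(-106 + b\right) - 153\right) \left(\left(-1\right) 34\right) = \left(\left(-106 + \frac{87}{157}\right) - 153\right) \left(\left(-1\right) 34\right) = \left(- \frac{16555}{157} - 153\right) \left(-34\right) = \left(- \frac{40576}{157}\right) \left(-34\right) = \frac{1379584}{157}$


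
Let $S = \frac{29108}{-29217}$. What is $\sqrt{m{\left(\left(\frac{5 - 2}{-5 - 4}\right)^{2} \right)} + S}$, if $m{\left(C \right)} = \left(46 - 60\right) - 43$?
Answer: $\frac{i \sqrt{49507534509}}{29217} \approx 7.6155 i$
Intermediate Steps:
$m{\left(C \right)} = -57$ ($m{\left(C \right)} = -14 - 43 = -57$)
$S = - \frac{29108}{29217}$ ($S = 29108 \left(- \frac{1}{29217}\right) = - \frac{29108}{29217} \approx -0.99627$)
$\sqrt{m{\left(\left(\frac{5 - 2}{-5 - 4}\right)^{2} \right)} + S} = \sqrt{-57 - \frac{29108}{29217}} = \sqrt{- \frac{1694477}{29217}} = \frac{i \sqrt{49507534509}}{29217}$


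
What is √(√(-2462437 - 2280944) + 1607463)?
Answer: √(1607463 + I*√4743381) ≈ 1267.9 + 0.859*I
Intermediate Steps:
√(√(-2462437 - 2280944) + 1607463) = √(√(-4743381) + 1607463) = √(I*√4743381 + 1607463) = √(1607463 + I*√4743381)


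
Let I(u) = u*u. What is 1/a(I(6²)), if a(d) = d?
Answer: 1/1296 ≈ 0.00077160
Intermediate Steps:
I(u) = u²
1/a(I(6²)) = 1/((6²)²) = 1/(36²) = 1/1296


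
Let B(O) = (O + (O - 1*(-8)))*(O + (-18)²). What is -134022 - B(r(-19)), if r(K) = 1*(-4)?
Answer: -134022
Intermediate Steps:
r(K) = -4
B(O) = (8 + 2*O)*(324 + O) (B(O) = (O + (O + 8))*(O + 324) = (O + (8 + O))*(324 + O) = (8 + 2*O)*(324 + O))
-134022 - B(r(-19)) = -134022 - (2592 + 2*(-4)² + 656*(-4)) = -134022 - (2592 + 2*16 - 2624) = -134022 - (2592 + 32 - 2624) = -134022 - 1*0 = -134022 + 0 = -134022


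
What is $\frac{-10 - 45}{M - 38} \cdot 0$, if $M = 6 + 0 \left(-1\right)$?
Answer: $0$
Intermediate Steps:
$M = 6$ ($M = 6 + 0 = 6$)
$\frac{-10 - 45}{M - 38} \cdot 0 = \frac{-10 - 45}{6 - 38} \cdot 0 = - \frac{55}{-32} \cdot 0 = \left(-55\right) \left(- \frac{1}{32}\right) 0 = \frac{55}{32} \cdot 0 = 0$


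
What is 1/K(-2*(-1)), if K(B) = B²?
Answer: ¼ ≈ 0.25000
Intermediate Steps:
1/K(-2*(-1)) = 1/((-2*(-1))²) = 1/(2²) = 1/4 = ¼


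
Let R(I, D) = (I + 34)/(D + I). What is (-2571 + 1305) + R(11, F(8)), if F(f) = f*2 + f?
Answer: -8853/7 ≈ -1264.7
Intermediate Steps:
F(f) = 3*f (F(f) = 2*f + f = 3*f)
R(I, D) = (34 + I)/(D + I)
(-2571 + 1305) + R(11, F(8)) = (-2571 + 1305) + (34 + 11)/(3*8 + 11) = -1266 + 45/(24 + 11) = -1266 + 45/35 = -1266 + (1/35)*45 = -1266 + 9/7 = -8853/7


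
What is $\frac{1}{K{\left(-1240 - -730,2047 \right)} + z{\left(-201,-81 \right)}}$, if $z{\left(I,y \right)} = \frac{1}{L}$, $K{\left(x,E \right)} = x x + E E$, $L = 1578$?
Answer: $\frac{1578}{7022587603} \approx 2.247 \cdot 10^{-7}$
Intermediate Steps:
$K{\left(x,E \right)} = E^{2} + x^{2}$ ($K{\left(x,E \right)} = x^{2} + E^{2} = E^{2} + x^{2}$)
$z{\left(I,y \right)} = \frac{1}{1578}$
$\frac{1}{K{\left(-1240 - -730,2047 \right)} + z{\left(-201,-81 \right)}} = \frac{1}{\left(2047^{2} + \left(-1240 - -730\right)^{2}\right) + \frac{1}{1578}} = \frac{1}{\left(4190209 + \left(-1240 + 730\right)^{2}\right) + \frac{1}{1578}} = \frac{1}{\left(4190209 + \left(-510\right)^{2}\right) + \frac{1}{1578}} = \frac{1}{\left(4190209 + 260100\right) + \frac{1}{1578}} = \frac{1}{4450309 + \frac{1}{1578}} = \frac{1}{\frac{7022587603}{1578}} = \frac{1578}{7022587603}$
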